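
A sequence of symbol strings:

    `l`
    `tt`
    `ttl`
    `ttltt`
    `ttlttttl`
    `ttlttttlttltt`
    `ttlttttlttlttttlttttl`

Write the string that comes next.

ttlttttlttlttttlttttlttlttttlttltt

This is a Fibonacci-style word recurrence s(k) = s(k−1)·s(k−2): e.g. tt·l = ttl.
Continuing: ttlttttlttlttttlttttl · ttlttttlttltt gives term 8.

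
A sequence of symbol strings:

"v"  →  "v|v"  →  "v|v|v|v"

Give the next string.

v|v|v|v|v|v|v|v

s(k+1) = s(k)·|·s(k) — each term doubles the last with '|' between the halves.
One more doubling of v|v|v|v gives the answer.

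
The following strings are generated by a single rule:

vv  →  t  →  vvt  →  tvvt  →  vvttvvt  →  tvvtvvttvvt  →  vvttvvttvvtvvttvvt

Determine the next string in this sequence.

This is a Fibonacci-style word recurrence s(k) = s(k−2)·s(k−1): e.g. vv·t = vvt.
So term 8 is tvvtvvttvvt·vvttvvttvvtvvttvvt.

tvvtvvttvvtvvttvvttvvtvvttvvt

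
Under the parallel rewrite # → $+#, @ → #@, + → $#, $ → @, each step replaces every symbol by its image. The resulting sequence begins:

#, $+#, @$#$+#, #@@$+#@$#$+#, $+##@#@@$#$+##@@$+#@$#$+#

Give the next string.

@$#$+#$+##@$+##@#@@$+#@$#$+#$+##@#@@$#$+##@@$+#@$#$+#

Applying the rule to each of the 25 symbols of $+##@#@@$#$+##@@$+#@$#$+# gives the pieces @ $# $+# $+# #@ $+# #@ #@ @ $+# @ $# $+# $+# #@ #@ @ $# $+# #@ @ $+# @ $# $+#, which concatenate to the answer.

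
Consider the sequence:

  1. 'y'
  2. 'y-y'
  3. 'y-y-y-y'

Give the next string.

y-y-y-y-y-y-y-y

s(k+1) = s(k)·-·s(k) — each term doubles the last with '-' between the halves.
One more doubling of y-y-y-y gives the answer.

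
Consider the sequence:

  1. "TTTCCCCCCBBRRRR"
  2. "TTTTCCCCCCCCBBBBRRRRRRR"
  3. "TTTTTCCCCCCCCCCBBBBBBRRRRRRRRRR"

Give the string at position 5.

TTTTTTTCCCCCCCCCCCCCCBBBBBBBBBBRRRRRRRRRRRRRRRR

Each string has the form T^{n+1} C^{2n+2} B^{2n-2} R^{3n-2}, where the shown terms are n = 2, 3, 4.
Setting n = 6 gives 7, 14, 10, 16 characters in each block.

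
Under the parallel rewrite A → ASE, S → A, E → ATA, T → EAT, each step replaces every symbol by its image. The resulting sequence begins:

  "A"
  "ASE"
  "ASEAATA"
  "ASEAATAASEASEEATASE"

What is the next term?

Rewriting the 19 symbols of ASEAATAASEASEEATASE one by one yields ASE A ATA ASE ASE EAT ASE ASE A ATA ASE A ATA ATA ASE EAT ASE A ATA; concatenated:

ASEAATAASEASEEATASEASEAATAASEAATAATAASEEATASEAATA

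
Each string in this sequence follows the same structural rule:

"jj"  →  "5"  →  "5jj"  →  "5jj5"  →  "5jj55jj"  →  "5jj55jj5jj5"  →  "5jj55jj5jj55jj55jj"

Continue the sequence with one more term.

This is a Fibonacci-style word recurrence s(k) = s(k−1)·s(k−2): e.g. 5·jj = 5jj.
So term 8 is 5jj55jj5jj55jj55jj·5jj55jj5jj5.

5jj55jj5jj55jj55jj5jj55jj5jj5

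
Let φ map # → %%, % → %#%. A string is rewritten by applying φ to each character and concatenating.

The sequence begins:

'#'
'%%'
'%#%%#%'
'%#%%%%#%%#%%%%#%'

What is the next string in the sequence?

Applying the rule to each of the 16 symbols of %#%%%%#%%#%%%%#% gives the pieces %#% %% %#% %#% %#% %#% %% %#% %#% %% %#% %#% %#% %#% %% %#%, which concatenate to the answer.

%#%%%%#%%#%%#%%#%%%%#%%#%%%%#%%#%%#%%#%%%%#%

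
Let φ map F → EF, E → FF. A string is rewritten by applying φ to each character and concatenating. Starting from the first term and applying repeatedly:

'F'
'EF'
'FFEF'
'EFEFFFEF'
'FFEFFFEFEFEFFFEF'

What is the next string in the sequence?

Rewriting the 16 symbols of FFEFFFEFEFEFFFEF one by one yields EF EF FF EF EF EF FF EF FF EF FF EF EF EF FF EF; concatenated:

EFEFFFEFEFEFFFEFFFEFFFEFEFEFFFEF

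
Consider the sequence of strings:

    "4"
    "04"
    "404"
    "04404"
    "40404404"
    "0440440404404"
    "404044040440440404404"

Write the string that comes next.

0440440404404404044040440440404404

This is a Fibonacci-style word recurrence s(k) = s(k−2)·s(k−1): e.g. 4·04 = 404.
So term 8 is 0440440404404·404044040440440404404.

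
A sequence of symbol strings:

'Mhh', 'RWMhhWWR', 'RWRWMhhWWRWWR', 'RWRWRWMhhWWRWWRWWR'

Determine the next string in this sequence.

Each term wraps the previous one in RW on the left and WWR on the right.
Applying this once more to RWRWRWMhhWWRWWRWWR:

RWRWRWRWMhhWWRWWRWWRWWR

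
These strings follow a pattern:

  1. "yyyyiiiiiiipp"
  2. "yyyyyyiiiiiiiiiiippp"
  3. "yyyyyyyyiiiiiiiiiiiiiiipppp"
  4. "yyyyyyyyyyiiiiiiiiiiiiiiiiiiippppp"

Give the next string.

yyyyyyyyyyyyiiiiiiiiiiiiiiiiiiiiiiipppppp

Each string has the form y^{2n} i^{4n-1} p^{n}, where the shown terms are n = 2, 3, 4, 5.
At n = 6 the blocks have lengths 12, 23, 6.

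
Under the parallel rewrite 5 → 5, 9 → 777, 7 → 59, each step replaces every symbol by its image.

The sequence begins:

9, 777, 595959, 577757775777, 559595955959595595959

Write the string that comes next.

Applying the rule to each of the 21 symbols of 559595955959595595959 gives the pieces 5 5 777 5 777 5 777 5 5 777 5 777 5 777 5 5 777 5 777 5 777, which concatenate to the answer.

557775777577755777577757775577757775777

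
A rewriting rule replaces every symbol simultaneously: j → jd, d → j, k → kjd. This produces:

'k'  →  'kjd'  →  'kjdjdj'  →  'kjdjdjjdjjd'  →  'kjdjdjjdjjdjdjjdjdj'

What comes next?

Applying the rule to each of the 19 symbols of kjdjdjjdjjdjdjjdjdj gives the pieces kjd jd j jd j jd jd j jd jd j jd j jd jd j jd j jd, which concatenate to the answer.

kjdjdjjdjjdjdjjdjdjjdjjdjdjjdjjd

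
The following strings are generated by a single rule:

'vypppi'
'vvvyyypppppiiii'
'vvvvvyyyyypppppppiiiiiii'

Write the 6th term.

Each string has the form v^{2n-1} y^{2n-1} p^{2n+1} i^{3n-2} (n = 1, 2, …).
For term 6, n = 6, so the run lengths are 11, 11, 13, 16.

vvvvvvvvvvvyyyyyyyyyyypppppppppppppiiiiiiiiiiiiiiii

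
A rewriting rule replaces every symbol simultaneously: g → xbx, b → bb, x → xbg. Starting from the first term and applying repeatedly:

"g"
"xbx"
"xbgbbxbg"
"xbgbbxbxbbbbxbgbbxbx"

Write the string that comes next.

Rewriting the 20 symbols of xbgbbxbxbbbbxbgbbxbx one by one yields xbg bb xbx bb bb xbg bb xbg bb bb bb bb xbg bb xbx bb bb xbg bb xbg; concatenated:

xbgbbxbxbbbbxbgbbxbgbbbbbbbbxbgbbxbxbbbbxbgbbxbg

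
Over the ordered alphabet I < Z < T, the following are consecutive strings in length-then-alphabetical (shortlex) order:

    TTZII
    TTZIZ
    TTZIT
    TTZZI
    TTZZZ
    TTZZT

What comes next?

TTZTI

Treat TTZZT as a base-3 numeral over the given alphabet and add one, carrying through any trailing T's.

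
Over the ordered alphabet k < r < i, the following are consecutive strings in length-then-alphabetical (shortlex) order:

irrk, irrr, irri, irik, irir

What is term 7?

iikk

Advancing 2 positions from irir through irir → irii reaches term 7.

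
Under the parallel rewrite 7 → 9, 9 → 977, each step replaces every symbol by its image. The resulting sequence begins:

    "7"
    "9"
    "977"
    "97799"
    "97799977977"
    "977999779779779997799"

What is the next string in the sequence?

Rewriting the 21 symbols of 977999779779779997799 one by one yields 977 9 9 977 977 977 9 9 977 9 9 977 9 9 977 977 977 9 9 977 977; concatenated:

9779997797797799977999779997797797799977977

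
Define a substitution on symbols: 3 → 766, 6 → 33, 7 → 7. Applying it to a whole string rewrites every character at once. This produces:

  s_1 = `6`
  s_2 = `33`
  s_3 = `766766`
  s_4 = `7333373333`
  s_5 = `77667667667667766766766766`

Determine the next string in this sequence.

Rewriting the 26 symbols of 77667667667667766766766766 one by one yields 7 7 33 33 7 33 33 7 33 33 7 33 33 7 7 33 33 7 33 33 7 33 33 7 33 33; concatenated:

773333733337333373333773333733337333373333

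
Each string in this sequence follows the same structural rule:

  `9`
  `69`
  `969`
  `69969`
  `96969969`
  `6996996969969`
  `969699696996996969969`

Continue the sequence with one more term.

6996996969969969699696996996969969

Each term (from the third on) is the two preceding terms concatenated in order: term 3 = 9·69 = 969.
The next term joins 6996996969969 and 969699696996996969969.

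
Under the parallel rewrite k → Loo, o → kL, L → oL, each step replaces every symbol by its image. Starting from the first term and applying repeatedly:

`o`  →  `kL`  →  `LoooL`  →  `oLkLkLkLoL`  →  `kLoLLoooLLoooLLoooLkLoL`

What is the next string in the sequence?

Rewriting the 23 symbols of kLoLLoooLLoooLLoooLkLoL one by one yields Loo oL kL oL oL kL kL kL oL oL kL kL kL oL oL kL kL kL oL Loo oL kL oL; concatenated:

LoooLkLoLoLkLkLkLoLoLkLkLkLoLoLkLkLkLoLLoooLkLoL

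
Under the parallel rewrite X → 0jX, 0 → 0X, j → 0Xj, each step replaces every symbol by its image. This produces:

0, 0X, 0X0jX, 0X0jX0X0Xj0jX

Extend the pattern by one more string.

Rewriting the 13 symbols of 0X0jX0X0Xj0jX one by one yields 0X 0jX 0X 0Xj 0jX 0X 0jX 0X 0jX 0Xj 0X 0Xj 0jX; concatenated:

0X0jX0X0Xj0jX0X0jX0X0jX0Xj0X0Xj0jX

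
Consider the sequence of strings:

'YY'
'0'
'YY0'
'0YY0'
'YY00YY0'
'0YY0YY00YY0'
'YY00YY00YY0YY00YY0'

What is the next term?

From term 3 onward, concatenate the second-to-last term with the last: YY·0 = YY0, 0·YY0 = 0YY0, …
So term 8 is 0YY0YY00YY0·YY00YY00YY0YY00YY0.

0YY0YY00YY0YY00YY00YY0YY00YY0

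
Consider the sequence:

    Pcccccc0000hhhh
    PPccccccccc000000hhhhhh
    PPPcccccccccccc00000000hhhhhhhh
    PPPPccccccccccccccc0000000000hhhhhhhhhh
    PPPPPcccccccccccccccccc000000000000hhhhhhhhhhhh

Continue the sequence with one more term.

PPPPPPccccccccccccccccccccc00000000000000hhhhhhhhhhhhhh

The n-th term is n P's then 3n+3 c's then 2n+2 0's then 2n+2 h's (n = 1, 2, …).
Setting n = 6 gives 6, 21, 14, 14 characters in each block.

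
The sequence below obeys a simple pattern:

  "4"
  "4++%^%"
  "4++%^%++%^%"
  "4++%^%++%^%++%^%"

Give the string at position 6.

4++%^%++%^%++%^%++%^%++%^%

Every step adds ++%^% to the end: s(k+1) = s(k)·++%^%.
From 4++%^%++%^%++%^%, 2 further steps: 4++%^%++%^%++%^% → 4++%^%++%^%++%^%++%^% → (answer).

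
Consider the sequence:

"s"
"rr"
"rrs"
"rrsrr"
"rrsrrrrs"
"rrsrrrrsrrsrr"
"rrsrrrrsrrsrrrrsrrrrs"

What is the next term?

rrsrrrrsrrsrrrrsrrrrsrrsrrrrsrrsrr

From term 3 onward, concatenate the last term with the second-to-last: rr·s = rrs, rrs·rr = rrsrr, …
The next term joins rrsrrrrsrrsrrrrsrrrrs and rrsrrrrsrrsrr.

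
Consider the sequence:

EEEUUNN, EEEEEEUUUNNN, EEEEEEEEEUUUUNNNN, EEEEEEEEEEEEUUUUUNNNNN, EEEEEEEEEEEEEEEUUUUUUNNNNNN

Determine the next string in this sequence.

Each string has the form E^{3n} U^{n+1} N^{n+1} (n = 1, 2, …).
At n = 6 the blocks have lengths 18, 7, 7.

EEEEEEEEEEEEEEEEEEUUUUUUUNNNNNNN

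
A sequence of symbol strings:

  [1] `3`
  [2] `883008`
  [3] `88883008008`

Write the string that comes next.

s(k+1) = 88·s(k)·008, so each term gains 88 as a prefix and 008 as a suffix.
Applying this once more to 88883008008:

8888883008008008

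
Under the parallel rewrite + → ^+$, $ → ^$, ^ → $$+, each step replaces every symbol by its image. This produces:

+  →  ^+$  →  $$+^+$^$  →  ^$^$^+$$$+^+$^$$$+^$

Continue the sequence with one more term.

Replace each of the 20 characters of ^$^$^+$$$+^+$^$$$+^$ in place — $$+ ^$ $$+ ^$ $$+ ^+$ ^$ ^$ ^$ ^+$ $$+ ^+$ ^$ $$+ ^$ ^$ ^$ ^+$ $$+ ^$ — and concatenate.

$$+^$$$+^$$$+^+$^$^$^$^+$$$+^+$^$$$+^$^$^$^+$$$+^$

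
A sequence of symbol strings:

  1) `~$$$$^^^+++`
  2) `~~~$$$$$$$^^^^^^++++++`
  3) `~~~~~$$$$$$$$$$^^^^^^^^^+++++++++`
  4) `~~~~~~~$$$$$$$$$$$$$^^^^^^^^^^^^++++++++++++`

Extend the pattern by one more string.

Reading off run lengths: ~ runs 1, 3, 5, 7; $ runs 4, 7, 10, 13; ^ runs 3, 6, 9, 12; + runs 3, 6, 9, 12 — each is linear in n (n = 1, 2, …).
At n = 5 the blocks have lengths 9, 16, 15, 15.

~~~~~~~~~$$$$$$$$$$$$$$$$^^^^^^^^^^^^^^^+++++++++++++++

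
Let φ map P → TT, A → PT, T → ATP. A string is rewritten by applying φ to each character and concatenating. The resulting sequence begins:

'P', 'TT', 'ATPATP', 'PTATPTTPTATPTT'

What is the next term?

Applying the rule to each of the 14 symbols of PTATPTTPTATPTT gives the pieces TT ATP PT ATP TT ATP ATP TT ATP PT ATP TT ATP ATP, which concatenate to the answer.

TTATPPTATPTTATPATPTTATPPTATPTTATPATP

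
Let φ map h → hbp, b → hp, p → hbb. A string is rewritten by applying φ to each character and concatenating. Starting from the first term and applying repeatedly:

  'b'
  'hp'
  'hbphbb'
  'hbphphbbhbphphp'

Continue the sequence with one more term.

Rewriting the 15 symbols of hbphphbbhbphphp one by one yields hbp hp hbb hbp hbb hbp hp hp hbp hp hbb hbp hbb hbp hbb; concatenated:

hbphphbbhbphbbhbphphphbphphbbhbphbbhbphbb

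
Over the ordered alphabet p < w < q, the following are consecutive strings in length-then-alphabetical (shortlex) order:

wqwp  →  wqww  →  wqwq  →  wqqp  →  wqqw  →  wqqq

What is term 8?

Continuing the enumeration 2 steps past wqqq: wqqq → qppp → (answer).

qppw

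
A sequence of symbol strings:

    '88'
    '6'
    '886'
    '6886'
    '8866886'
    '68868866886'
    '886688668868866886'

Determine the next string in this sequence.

68868866886886688668868866886

Each term (from the third on) is the two preceding terms concatenated in order: term 3 = 88·6 = 886.
Continuing: 68868866886 · 886688668868866886 gives term 8.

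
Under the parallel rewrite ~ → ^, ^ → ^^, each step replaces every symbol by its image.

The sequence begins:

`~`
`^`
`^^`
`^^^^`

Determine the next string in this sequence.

^^^^^^^^

Expanding ^^^^: ^→^^, ^→^^, ^→^^, ^→^^. Concatenated: ^^ ^^ ^^ ^^.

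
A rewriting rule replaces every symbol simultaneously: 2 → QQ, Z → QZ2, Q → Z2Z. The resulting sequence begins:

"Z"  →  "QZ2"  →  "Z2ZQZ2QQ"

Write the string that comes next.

Apply φ to Z2ZQZ2QQ symbol by symbol: Z→QZ2, 2→QQ, Z→QZ2, Q→Z2Z, Z→QZ2, 2→QQ, Q→Z2Z, Q→Z2Z; joined: QZ2 QQ QZ2 Z2Z QZ2 QQ Z2Z Z2Z.

QZ2QQQZ2Z2ZQZ2QQZ2ZZ2Z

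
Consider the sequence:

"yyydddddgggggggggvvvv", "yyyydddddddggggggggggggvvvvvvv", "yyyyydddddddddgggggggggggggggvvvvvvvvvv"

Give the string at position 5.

Reading off run lengths: y runs 3, 4, 5; d runs 5, 7, 9; g runs 9, 12, 15; v runs 4, 7, 10 — each is linear in n, where the shown terms are n = 2, 3, 4.
At n = 6 the blocks have lengths 7, 13, 21, 16.

yyyyyyydddddddddddddgggggggggggggggggggggvvvvvvvvvvvvvvvv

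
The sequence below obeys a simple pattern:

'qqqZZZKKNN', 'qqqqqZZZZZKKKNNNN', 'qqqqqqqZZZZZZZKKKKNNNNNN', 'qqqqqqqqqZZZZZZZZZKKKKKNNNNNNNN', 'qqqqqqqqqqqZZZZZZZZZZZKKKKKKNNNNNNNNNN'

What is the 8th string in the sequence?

qqqqqqqqqqqqqqqqqZZZZZZZZZZZZZZZZZKKKKKKKKKNNNNNNNNNNNNNNNN

The n-th term is 2n+1 q's then 2n+1 Z's then n+1 K's then 2n N's (n = 1, 2, …).
At n = 8 the blocks have lengths 17, 17, 9, 16.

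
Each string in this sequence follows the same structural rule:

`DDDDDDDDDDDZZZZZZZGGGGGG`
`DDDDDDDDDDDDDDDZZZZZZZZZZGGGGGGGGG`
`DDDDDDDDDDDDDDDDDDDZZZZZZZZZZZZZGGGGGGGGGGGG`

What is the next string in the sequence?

DDDDDDDDDDDDDDDDDDDDDDDZZZZZZZZZZZZZZZZGGGGGGGGGGGGGGG

Each string has the form D^{4n+3} Z^{3n+1} G^{3n}, where the shown terms are n = 2, 3, 4.
Setting n = 5 gives 23, 16, 15 characters in each block.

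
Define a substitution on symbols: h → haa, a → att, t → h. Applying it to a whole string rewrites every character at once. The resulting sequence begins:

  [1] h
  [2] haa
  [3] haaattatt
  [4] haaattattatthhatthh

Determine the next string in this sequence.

Rewriting the 19 symbols of haaattattatthhatthh one by one yields haa att att att h h att h h att h h haa haa att h h haa haa; concatenated:

haaattattatthhatthhatthhhaahaaatthhhaahaa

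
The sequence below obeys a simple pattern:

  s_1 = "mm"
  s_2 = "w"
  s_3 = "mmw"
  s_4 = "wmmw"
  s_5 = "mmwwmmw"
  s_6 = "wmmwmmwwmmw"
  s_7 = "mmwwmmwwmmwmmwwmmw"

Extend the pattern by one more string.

Each term (from the third on) is the two preceding terms concatenated in order: term 3 = mm·w = mmw.
The next term joins wmmwmmwwmmw and mmwwmmwwmmwmmwwmmw.

wmmwmmwwmmwmmwwmmwwmmwmmwwmmw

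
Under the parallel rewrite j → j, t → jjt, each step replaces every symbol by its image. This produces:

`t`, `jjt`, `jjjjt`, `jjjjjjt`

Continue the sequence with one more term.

Rewriting each symbol of jjjjjjt: j→j, j→j, j→j, j→j, j→j, j→j, t→jjt, which concatenates to j j j j j j jjt.

jjjjjjjjt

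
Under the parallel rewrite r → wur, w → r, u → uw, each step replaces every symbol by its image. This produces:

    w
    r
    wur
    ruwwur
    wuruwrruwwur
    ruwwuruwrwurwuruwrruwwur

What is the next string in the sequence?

Rewriting the 24 symbols of ruwwuruwrwurwuruwrruwwur one by one yields wur uw r r uw wur uw r wur r uw wur r uw wur uw r wur wur uw r r uw wur; concatenated:

wuruwrruwwuruwrwurruwwurruwwuruwrwurwuruwrruwwur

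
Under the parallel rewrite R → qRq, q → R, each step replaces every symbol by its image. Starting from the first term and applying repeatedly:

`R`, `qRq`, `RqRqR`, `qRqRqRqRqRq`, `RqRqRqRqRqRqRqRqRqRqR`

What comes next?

qRqRqRqRqRqRqRqRqRqRqRqRqRqRqRqRqRqRqRqRqRq

Applying the rule to each of the 21 symbols of RqRqRqRqRqRqRqRqRqRqR gives the pieces qRq R qRq R qRq R qRq R qRq R qRq R qRq R qRq R qRq R qRq R qRq, which concatenate to the answer.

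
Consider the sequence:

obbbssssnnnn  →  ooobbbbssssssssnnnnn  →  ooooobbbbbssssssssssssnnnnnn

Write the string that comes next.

ooooooobbbbbbssssssssssssssssnnnnnnn

Reading off run lengths: o runs 1, 3, 5; b runs 3, 4, 5; s runs 4, 8, 12; n runs 4, 5, 6 — each is linear in n (n = 1, 2, …).
At n = 4 the blocks have lengths 7, 6, 16, 7.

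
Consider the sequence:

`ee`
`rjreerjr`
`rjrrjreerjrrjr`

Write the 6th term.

Each term wraps the previous one in rjr on the left and rjr on the right.
From rjrrjreerjrrjr, 3 further steps: rjrrjreerjrrjr → rjrrjrrjreerjrrjrrjr → rjrrjrrjrrjreerjrrjrrjrrjr → (answer).

rjrrjrrjrrjrrjreerjrrjrrjrrjrrjr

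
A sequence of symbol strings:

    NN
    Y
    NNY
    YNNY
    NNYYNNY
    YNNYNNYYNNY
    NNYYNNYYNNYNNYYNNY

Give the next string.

YNNYNNYYNNYNNYYNNYYNNYNNYYNNY

From term 3 onward, concatenate the second-to-last term with the last: NN·Y = NNY, Y·NNY = YNNY, …
The next term joins YNNYNNYYNNY and NNYYNNYYNNYNNYYNNY.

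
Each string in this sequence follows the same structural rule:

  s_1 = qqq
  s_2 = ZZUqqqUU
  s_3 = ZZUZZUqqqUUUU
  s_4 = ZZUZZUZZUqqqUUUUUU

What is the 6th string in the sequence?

ZZUZZUZZUZZUZZUqqqUUUUUUUUUU

Every step adds ZZU to the front and UU to the end of the previous string.
From ZZUZZUZZUqqqUUUUUU, 2 further steps: ZZUZZUZZUqqqUUUUUU → ZZUZZUZZUZZUqqqUUUUUUUU → (answer).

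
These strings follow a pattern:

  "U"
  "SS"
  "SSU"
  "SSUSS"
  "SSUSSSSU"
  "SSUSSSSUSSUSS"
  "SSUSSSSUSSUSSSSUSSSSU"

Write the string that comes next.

Each term (from the third on) is the previous term followed by the one before it: term 3 = SS·U = SSU.
The next term joins SSUSSSSUSSUSSSSUSSSSU and SSUSSSSUSSUSS.

SSUSSSSUSSUSSSSUSSSSUSSUSSSSUSSUSS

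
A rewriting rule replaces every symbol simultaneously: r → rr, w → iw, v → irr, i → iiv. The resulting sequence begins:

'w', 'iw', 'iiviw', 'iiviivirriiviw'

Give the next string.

φ(iiviivirriiviw) expands symbol-by-symbol to iiv iiv irr iiv iiv irr iiv rr rr iiv iiv irr iiv iw; joining the 14 pieces gives the next term.

iiviivirriiviivirriivrrrriiviivirriiviw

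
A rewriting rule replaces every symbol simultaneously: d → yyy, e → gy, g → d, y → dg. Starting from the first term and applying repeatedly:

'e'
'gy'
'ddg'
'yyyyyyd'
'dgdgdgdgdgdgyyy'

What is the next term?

Rewriting the 15 symbols of dgdgdgdgdgdgyyy one by one yields yyy d yyy d yyy d yyy d yyy d yyy d dg dg dg; concatenated:

yyydyyydyyydyyydyyydyyyddgdgdg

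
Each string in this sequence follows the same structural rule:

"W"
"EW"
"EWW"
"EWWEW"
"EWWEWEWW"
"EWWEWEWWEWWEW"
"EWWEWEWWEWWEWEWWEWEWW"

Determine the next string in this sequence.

Each term (from the third on) is the previous term followed by the one before it: term 3 = EW·W = EWW.
So term 8 is EWWEWEWWEWWEWEWWEWEWW·EWWEWEWWEWWEW.

EWWEWEWWEWWEWEWWEWEWWEWWEWEWWEWWEW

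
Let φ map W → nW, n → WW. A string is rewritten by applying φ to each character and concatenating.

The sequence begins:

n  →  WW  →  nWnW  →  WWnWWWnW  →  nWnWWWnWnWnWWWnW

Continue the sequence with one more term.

Replace each of the 16 characters of nWnWWWnWnWnWWWnW in place — WW nW WW nW nW nW WW nW WW nW WW nW nW nW WW nW — and concatenate.

WWnWWWnWnWnWWWnWWWnWWWnWnWnWWWnW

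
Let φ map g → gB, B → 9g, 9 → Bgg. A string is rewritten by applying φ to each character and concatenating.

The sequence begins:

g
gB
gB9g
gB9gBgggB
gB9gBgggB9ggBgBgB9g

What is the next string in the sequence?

gB9gBgggB9ggBgBgB9gBgggBgB9ggB9ggB9gBgggB

φ(gB9gBgggB9ggBgBgB9g) expands symbol-by-symbol to gB 9g Bgg gB 9g gB gB gB 9g Bgg gB gB 9g gB 9g gB 9g Bgg gB; joining the 19 pieces gives the next term.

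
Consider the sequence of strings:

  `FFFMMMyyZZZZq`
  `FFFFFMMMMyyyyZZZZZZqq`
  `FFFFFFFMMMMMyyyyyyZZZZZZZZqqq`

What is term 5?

The n-th term is 2n-1 F's then n+1 M's then 2n-2 y's then 2n Z's then n-1 q's, where the shown terms are n = 2, 3, 4.
For term 5, n = 6, so the run lengths are 11, 7, 10, 12, 5.

FFFFFFFFFFFMMMMMMMyyyyyyyyyyZZZZZZZZZZZZqqqqq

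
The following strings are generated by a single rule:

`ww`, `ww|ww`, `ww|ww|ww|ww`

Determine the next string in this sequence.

Every step duplicates the string with '|' between the halves.
Doubling ww|ww|ww|ww with '|' between the halves:

ww|ww|ww|ww|ww|ww|ww|ww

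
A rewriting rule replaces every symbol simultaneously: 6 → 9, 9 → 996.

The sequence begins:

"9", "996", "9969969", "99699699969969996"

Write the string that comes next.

99699699969969996996996999699699969969969

φ(99699699969969996) expands symbol-by-symbol to 996 996 9 996 996 9 996 996 996 9 996 996 9 996 996 996 9; joining the 17 pieces gives the next term.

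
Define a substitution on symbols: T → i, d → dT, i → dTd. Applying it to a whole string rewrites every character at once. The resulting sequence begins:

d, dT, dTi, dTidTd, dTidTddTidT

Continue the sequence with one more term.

dTidTddTidTdTidTddTi

Expanding dTidTddTidT: d→dT, T→i, i→dTd, d→dT, T→i, d→dT, d→dT, T→i, i→dTd, d→dT, T→i. Concatenated: dT i dTd dT i dT dT i dTd dT i.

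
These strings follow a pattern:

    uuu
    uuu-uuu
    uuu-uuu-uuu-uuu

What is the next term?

Each string is two copies of the previous one joined by '-'.
Doubling uuu-uuu-uuu-uuu with '-' between the halves:

uuu-uuu-uuu-uuu-uuu-uuu-uuu-uuu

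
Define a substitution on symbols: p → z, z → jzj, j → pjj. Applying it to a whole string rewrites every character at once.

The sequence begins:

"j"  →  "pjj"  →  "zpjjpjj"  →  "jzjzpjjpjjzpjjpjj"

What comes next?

φ(jzjzpjjpjjzpjjpjj) expands symbol-by-symbol to pjj jzj pjj jzj z pjj pjj z pjj pjj jzj z pjj pjj z pjj pjj; joining the 17 pieces gives the next term.

pjjjzjpjjjzjzpjjpjjzpjjpjjjzjzpjjpjjzpjjpjj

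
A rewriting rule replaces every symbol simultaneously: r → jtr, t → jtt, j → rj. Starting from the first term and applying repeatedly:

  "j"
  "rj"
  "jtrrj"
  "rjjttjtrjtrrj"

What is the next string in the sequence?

Rewriting the 13 symbols of rjjttjtrjtrrj one by one yields jtr rj rj jtt jtt rj jtt jtr rj jtt jtr jtr rj; concatenated:

jtrrjrjjttjttrjjttjtrrjjttjtrjtrrj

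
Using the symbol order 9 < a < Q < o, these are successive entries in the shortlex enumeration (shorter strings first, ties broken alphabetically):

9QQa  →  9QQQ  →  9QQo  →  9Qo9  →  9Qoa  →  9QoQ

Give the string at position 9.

Advancing 3 positions from 9QoQ through 9QoQ → 9Qoo → 9o99 reaches term 9.

9o9a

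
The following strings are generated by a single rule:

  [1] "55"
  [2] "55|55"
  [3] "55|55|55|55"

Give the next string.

Each string is two copies of the previous one joined by '|'.
Doubling 55|55|55|55 with '|' between the halves:

55|55|55|55|55|55|55|55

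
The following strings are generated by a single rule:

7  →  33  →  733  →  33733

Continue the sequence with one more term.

73333733

Each term (from the third on) is the two preceding terms concatenated in order: term 3 = 7·33 = 733.
Continuing: 733 · 33733 gives term 5.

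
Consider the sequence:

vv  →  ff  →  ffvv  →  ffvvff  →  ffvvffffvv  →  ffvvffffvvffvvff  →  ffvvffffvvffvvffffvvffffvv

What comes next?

Each term (from the third on) is the previous term followed by the one before it: term 3 = ff·vv = ffvv.
Continuing: ffvvffffvvffvvffffvvffffvv · ffvvffffvvffvvff gives term 8.

ffvvffffvvffvvffffvvffffvvffvvffffvvffvvff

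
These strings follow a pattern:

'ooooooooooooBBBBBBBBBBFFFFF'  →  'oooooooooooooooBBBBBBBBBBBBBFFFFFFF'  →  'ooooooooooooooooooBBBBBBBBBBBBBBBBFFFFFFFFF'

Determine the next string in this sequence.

Each string has the form o^{3n+3} B^{3n+1} F^{2n-1}, where the shown terms are n = 3, 4, 5.
For the next term, n = 6, so the run lengths are 21, 19, 11.

oooooooooooooooooooooBBBBBBBBBBBBBBBBBBBFFFFFFFFFFF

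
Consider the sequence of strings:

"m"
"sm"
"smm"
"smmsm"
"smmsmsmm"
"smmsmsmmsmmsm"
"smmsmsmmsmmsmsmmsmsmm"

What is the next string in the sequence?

smmsmsmmsmmsmsmmsmsmmsmmsmsmmsmmsm

From term 3 onward, concatenate the last term with the second-to-last: sm·m = smm, smm·sm = smmsm, …
So term 8 is smmsmsmmsmmsmsmmsmsmm·smmsmsmmsmmsm.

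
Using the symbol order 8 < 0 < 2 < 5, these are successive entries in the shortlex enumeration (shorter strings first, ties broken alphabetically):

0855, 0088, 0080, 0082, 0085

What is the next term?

Treat 0085 as a base-4 numeral over the given alphabet and add one, carrying through any trailing 5's.

0008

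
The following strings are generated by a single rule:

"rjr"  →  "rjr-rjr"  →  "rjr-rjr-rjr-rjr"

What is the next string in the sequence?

Every step duplicates the string with '-' between the halves.
So the next term is two copies of rjr-rjr-rjr-rjr with '-' between the halves.

rjr-rjr-rjr-rjr-rjr-rjr-rjr-rjr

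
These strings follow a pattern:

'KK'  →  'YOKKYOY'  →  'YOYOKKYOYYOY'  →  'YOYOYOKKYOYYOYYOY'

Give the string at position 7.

YOYOYOYOYOYOKKYOYYOYYOYYOYYOYYOY

s(k+1) = YO·s(k)·YOY, so each term gains YO as a prefix and YOY as a suffix.
From YOYOYOKKYOYYOYYOY, 3 further steps: YOYOYOKKYOYYOYYOY → YOYOYOYOKKYOYYOYYOYYOY → YOYOYOYOYOKKYOYYOYYOYYOYYOY → (answer).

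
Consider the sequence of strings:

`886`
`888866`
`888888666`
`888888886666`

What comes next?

888888888866666

The n-th term is 2n 8's then n 6's (n = 1, 2, …).
Setting n = 5 gives 10, 5 characters in each block.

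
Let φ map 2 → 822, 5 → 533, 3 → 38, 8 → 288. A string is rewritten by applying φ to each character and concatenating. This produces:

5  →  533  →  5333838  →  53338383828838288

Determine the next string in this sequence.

Rewriting the 17 symbols of 53338383828838288 one by one yields 533 38 38 38 288 38 288 38 288 822 288 288 38 288 822 288 288; concatenated:

533383838288382883828882228828838288822288288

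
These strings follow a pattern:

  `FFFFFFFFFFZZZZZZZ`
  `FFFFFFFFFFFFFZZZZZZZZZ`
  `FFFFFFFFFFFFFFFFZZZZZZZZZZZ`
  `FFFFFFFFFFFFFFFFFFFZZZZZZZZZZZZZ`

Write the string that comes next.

Reading off run lengths: F runs 10, 13, 16, 19; Z runs 7, 9, 11, 13 — each is linear in n, where the shown terms are n = 3, 4, 5, 6.
For the next term, n = 7, so the run lengths are 22, 15.

FFFFFFFFFFFFFFFFFFFFFFZZZZZZZZZZZZZZZ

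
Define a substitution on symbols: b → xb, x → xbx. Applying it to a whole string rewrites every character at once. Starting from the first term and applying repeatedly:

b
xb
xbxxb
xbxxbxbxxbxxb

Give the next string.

φ(xbxxbxbxxbxxb) expands symbol-by-symbol to xbx xb xbx xbx xb xbx xb xbx xbx xb xbx xbx xb; joining the 13 pieces gives the next term.

xbxxbxbxxbxxbxbxxbxbxxbxxbxbxxbxxb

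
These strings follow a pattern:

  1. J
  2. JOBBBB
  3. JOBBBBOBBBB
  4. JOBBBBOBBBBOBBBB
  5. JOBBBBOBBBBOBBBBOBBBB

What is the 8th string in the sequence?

Each term is the previous one with OBBBB appended.
From JOBBBBOBBBBOBBBBOBBBB, 3 further steps: JOBBBBOBBBBOBBBBOBBBB → JOBBBBOBBBBOBBBBOBBBBOBBBB → JOBBBBOBBBBOBBBBOBBBBOBBBBOBBBB → (answer).

JOBBBBOBBBBOBBBBOBBBBOBBBBOBBBBOBBBB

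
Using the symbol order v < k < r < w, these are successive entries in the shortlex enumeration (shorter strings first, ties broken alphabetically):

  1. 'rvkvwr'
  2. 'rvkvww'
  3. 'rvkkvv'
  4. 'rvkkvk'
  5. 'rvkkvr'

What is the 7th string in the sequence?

Continuing the enumeration 2 steps past rvkkvr: rvkkvr → rvkkvw → (answer).

rvkkkv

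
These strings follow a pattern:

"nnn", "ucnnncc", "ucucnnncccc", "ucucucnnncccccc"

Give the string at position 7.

ucucucucucucnnncccccccccccc

Each term wraps the previous one in uc on the left and cc on the right.
From ucucucnnncccccc, 3 further steps: ucucucnnncccccc → ucucucucnnncccccccc → ucucucucucnnncccccccccc → (answer).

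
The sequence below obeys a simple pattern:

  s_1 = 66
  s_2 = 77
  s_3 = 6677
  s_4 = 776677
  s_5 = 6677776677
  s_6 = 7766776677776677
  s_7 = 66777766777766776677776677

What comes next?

776677667777667766777766777766776677776677

From term 3 onward, concatenate the second-to-last term with the last: 66·77 = 6677, 77·6677 = 776677, …
Continuing: 7766776677776677 · 66777766777766776677776677 gives term 8.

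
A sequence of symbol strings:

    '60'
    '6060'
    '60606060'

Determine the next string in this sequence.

Every step duplicates the string.
So the next term is two copies of 60606060.

6060606060606060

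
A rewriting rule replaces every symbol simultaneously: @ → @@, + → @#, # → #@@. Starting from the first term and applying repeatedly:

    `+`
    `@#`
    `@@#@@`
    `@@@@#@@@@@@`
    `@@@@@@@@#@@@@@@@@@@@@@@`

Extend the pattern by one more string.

Replace each of the 23 characters of @@@@@@@@#@@@@@@@@@@@@@@ in place — @@ @@ @@ @@ @@ @@ @@ @@ #@@ @@ @@ @@ @@ @@ @@ @@ @@ @@ @@ @@ @@ @@ @@ — and concatenate.

@@@@@@@@@@@@@@@@#@@@@@@@@@@@@@@@@@@@@@@@@@@@@@@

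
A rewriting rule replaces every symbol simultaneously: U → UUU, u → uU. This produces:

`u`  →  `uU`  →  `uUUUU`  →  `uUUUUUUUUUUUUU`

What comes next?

Rewriting the 14 symbols of uUUUUUUUUUUUUU one by one yields uU UUU UUU UUU UUU UUU UUU UUU UUU UUU UUU UUU UUU UUU; concatenated:

uUUUUUUUUUUUUUUUUUUUUUUUUUUUUUUUUUUUUUUUU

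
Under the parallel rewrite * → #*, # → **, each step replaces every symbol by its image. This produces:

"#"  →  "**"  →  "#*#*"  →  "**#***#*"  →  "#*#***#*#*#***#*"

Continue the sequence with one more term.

**#***#*#*#***#***#***#*#*#***#*

Replace each of the 16 characters of #*#***#*#*#***#* in place — ** #* ** #* #* #* ** #* ** #* ** #* #* #* ** #* — and concatenate.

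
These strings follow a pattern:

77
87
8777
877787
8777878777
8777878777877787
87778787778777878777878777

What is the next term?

877787877787778787778787778777878777877787

From term 3 onward, concatenate the last term with the second-to-last: 87·77 = 8777, 8777·87 = 877787, …
The next term joins 87778787778777878777878777 and 8777878777877787.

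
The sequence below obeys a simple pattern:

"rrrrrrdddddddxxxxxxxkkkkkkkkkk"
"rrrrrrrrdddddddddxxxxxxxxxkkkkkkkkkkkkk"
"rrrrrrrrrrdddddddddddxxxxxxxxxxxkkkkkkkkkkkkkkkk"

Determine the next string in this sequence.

rrrrrrrrrrrrdddddddddddddxxxxxxxxxxxxxkkkkkkkkkkkkkkkkkkk

Reading off run lengths: r runs 6, 8, 10; d runs 7, 9, 11; x runs 7, 9, 11; k runs 10, 13, 16 — each is linear in n, where the shown terms are n = 3, 4, 5.
At n = 6 the blocks have lengths 12, 13, 13, 19.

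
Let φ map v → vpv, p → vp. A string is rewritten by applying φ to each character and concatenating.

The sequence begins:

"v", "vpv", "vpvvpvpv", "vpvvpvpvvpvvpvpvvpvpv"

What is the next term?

vpvvpvpvvpvvpvpvvpvpvvpvvpvpvvpvvpvpvvpvpvvpvvpvpvvpvpv

Replace each of the 21 characters of vpvvpvpvvpvvpvpvvpvpv in place — vpv vp vpv vpv vp vpv vp vpv vpv vp vpv vpv vp vpv vp vpv vpv vp vpv vp vpv — and concatenate.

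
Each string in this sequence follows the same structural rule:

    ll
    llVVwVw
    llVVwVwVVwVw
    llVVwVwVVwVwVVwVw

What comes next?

The strings grow by a fixed suffix VVwVw each time.
So the next term is llVVwVwVVwVwVVwVw·VVwVw.

llVVwVwVVwVwVVwVwVVwVw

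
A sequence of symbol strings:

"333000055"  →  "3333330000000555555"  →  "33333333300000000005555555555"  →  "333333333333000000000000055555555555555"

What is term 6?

Each string has the form 3^{3n} 0^{3n+1} 5^{4n-2} (n = 1, 2, …).
For term 6, n = 6, so the run lengths are 18, 19, 22.

33333333333333333300000000000000000005555555555555555555555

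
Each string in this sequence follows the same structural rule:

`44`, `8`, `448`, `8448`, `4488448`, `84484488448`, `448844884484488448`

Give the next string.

From term 3 onward, concatenate the second-to-last term with the last: 44·8 = 448, 8·448 = 8448, …
The next term joins 84484488448 and 448844884484488448.

84484488448448844884484488448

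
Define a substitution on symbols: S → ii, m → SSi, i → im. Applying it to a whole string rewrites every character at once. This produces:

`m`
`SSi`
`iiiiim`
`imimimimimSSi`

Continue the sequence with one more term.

φ(imimimimimSSi) expands symbol-by-symbol to im SSi im SSi im SSi im SSi im SSi ii ii im; joining the 13 pieces gives the next term.

imSSiimSSiimSSiimSSiimSSiiiiiim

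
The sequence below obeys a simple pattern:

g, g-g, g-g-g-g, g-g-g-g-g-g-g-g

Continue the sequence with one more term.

Each string is two copies of the previous one joined by '-'.
So the next term is two copies of g-g-g-g-g-g-g-g with '-' between the halves.

g-g-g-g-g-g-g-g-g-g-g-g-g-g-g-g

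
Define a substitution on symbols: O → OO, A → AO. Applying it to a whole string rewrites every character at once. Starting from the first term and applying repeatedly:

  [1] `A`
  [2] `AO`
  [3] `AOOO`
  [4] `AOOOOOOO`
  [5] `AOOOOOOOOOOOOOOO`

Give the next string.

Applying the rule to each of the 16 symbols of AOOOOOOOOOOOOOOO gives the pieces AO OO OO OO OO OO OO OO OO OO OO OO OO OO OO OO, which concatenate to the answer.

AOOOOOOOOOOOOOOOOOOOOOOOOOOOOOOO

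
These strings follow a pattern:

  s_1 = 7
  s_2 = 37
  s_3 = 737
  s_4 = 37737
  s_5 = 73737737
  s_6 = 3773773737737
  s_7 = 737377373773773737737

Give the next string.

3773773737737737377373773773737737

From term 3 onward, concatenate the second-to-last term with the last: 7·37 = 737, 37·737 = 37737, …
The next term joins 3773773737737 and 737377373773773737737.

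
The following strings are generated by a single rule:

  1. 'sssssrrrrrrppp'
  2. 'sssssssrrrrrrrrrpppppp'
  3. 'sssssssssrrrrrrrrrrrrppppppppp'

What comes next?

Each string has the form s^{2n+3} r^{3n+3} p^{3n} (n = 1, 2, …).
Setting n = 4 gives 11, 15, 12 characters in each block.

sssssssssssrrrrrrrrrrrrrrrpppppppppppp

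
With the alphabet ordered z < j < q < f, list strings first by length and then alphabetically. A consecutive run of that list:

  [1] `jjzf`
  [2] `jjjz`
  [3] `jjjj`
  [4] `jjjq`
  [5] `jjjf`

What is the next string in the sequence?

Find the rightmost character of jjjf below f, bump it to the next letter, and reset everything to its right to z.

jjqz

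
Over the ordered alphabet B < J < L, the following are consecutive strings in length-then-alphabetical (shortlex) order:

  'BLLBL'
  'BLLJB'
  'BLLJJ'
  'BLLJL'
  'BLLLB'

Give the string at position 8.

Stepping forward 3 times from BLLLB: BLLLB → BLLLJ → BLLLL, then the target.

JBBBB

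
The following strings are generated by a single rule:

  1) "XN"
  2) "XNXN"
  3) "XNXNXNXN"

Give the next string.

XNXNXNXNXNXNXNXN

Every step duplicates the string.
So the next term is two copies of XNXNXNXN.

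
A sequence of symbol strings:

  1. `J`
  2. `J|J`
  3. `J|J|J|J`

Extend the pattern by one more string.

J|J|J|J|J|J|J|J

s(k+1) = s(k)·|·s(k) — each term doubles the last with '|' between the halves.
So the next term is two copies of J|J|J|J with '|' between the halves.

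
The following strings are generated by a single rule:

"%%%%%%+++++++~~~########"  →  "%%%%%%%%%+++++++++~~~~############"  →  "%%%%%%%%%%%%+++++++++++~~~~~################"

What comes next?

%%%%%%%%%%%%%%%+++++++++++++~~~~~~####################

The n-th term is 3n %'s then 2n+3 +'s then n+1 ~'s then 4n #'s, where the shown terms are n = 2, 3, 4.
At n = 5 the blocks have lengths 15, 13, 6, 20.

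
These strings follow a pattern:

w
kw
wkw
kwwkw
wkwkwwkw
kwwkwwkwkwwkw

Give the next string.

wkwkwwkwkwwkwwkwkwwkw

From term 3 onward, concatenate the second-to-last term with the last: w·kw = wkw, kw·wkw = kwwkw, …
So term 7 is wkwkwwkw·kwwkwwkwkwwkw.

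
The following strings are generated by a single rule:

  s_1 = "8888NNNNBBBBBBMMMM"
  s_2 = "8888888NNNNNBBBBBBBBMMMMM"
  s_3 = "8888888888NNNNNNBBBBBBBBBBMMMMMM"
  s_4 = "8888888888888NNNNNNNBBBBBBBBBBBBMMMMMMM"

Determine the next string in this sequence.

Each string has the form 8^{3n-2} N^{n+2} B^{2n+2} M^{n+2}, where the shown terms are n = 2, 3, 4, 5.
For the next term, n = 6, so the run lengths are 16, 8, 14, 8.

8888888888888888NNNNNNNNBBBBBBBBBBBBBBMMMMMMMM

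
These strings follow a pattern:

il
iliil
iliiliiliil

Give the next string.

iliiliiliiliiliiliiliil

Each string is two copies of the previous one joined by 'i'.
One more doubling of iliiliiliil gives the answer.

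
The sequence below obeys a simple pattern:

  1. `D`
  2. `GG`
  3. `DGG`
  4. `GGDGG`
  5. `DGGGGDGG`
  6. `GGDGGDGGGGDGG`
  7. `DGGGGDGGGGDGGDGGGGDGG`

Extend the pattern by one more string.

From term 3 onward, concatenate the second-to-last term with the last: D·GG = DGG, GG·DGG = GGDGG, …
The next term joins GGDGGDGGGGDGG and DGGGGDGGGGDGGDGGGGDGG.

GGDGGDGGGGDGGDGGGGDGGGGDGGDGGGGDGG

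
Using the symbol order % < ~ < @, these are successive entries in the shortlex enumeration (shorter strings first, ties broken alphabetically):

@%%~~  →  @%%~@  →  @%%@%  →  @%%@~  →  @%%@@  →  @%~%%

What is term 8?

@%~%@

Advancing 2 positions from @%~%% through @%~%% → @%~%~ reaches term 8.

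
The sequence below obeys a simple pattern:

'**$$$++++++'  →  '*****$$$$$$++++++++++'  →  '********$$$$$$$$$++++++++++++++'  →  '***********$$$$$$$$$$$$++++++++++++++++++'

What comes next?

**************$$$$$$$$$$$$$$$++++++++++++++++++++++

Reading off run lengths: * runs 2, 5, 8, 11; $ runs 3, 6, 9, 12; + runs 6, 10, 14, 18 — each is linear in n (n = 1, 2, …).
At n = 5 the blocks have lengths 14, 15, 22.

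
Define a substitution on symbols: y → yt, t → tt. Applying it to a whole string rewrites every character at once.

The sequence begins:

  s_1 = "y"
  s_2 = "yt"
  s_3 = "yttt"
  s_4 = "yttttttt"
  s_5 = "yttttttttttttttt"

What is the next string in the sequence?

Rewriting the 16 symbols of yttttttttttttttt one by one yields yt tt tt tt tt tt tt tt tt tt tt tt tt tt tt tt; concatenated:

yttttttttttttttttttttttttttttttt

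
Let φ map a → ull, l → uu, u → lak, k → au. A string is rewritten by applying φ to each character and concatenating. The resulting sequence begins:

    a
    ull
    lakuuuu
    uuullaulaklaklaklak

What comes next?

Rewriting the 19 symbols of uuullaulaklaklaklak one by one yields lak lak lak uu uu ull lak uu ull au uu ull au uu ull au uu ull au; concatenated:

laklaklakuuuuulllakuuullauuuullauuuullauuuullau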